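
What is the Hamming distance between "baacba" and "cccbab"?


Comparing "baacba" and "cccbab" position by position:
  Position 0: 'b' vs 'c' => differ
  Position 1: 'a' vs 'c' => differ
  Position 2: 'a' vs 'c' => differ
  Position 3: 'c' vs 'b' => differ
  Position 4: 'b' vs 'a' => differ
  Position 5: 'a' vs 'b' => differ
Total differences (Hamming distance): 6

6


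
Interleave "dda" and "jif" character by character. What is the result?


Interleaving "dda" and "jif":
  Position 0: 'd' from first, 'j' from second => "dj"
  Position 1: 'd' from first, 'i' from second => "di"
  Position 2: 'a' from first, 'f' from second => "af"
Result: djdiaf

djdiaf


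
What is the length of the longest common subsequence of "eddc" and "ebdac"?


LCS of "eddc" and "ebdac"
DP table:
           e    b    d    a    c
      0    0    0    0    0    0
  e   0    1    1    1    1    1
  d   0    1    1    2    2    2
  d   0    1    1    2    2    2
  c   0    1    1    2    2    3
LCS length = dp[4][5] = 3

3


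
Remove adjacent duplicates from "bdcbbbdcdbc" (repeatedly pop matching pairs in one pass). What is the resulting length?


Input: bdcbbbdcdbc
Stack-based adjacent duplicate removal:
  Read 'b': push. Stack: b
  Read 'd': push. Stack: bd
  Read 'c': push. Stack: bdc
  Read 'b': push. Stack: bdcb
  Read 'b': matches stack top 'b' => pop. Stack: bdc
  Read 'b': push. Stack: bdcb
  Read 'd': push. Stack: bdcbd
  Read 'c': push. Stack: bdcbdc
  Read 'd': push. Stack: bdcbdcd
  Read 'b': push. Stack: bdcbdcdb
  Read 'c': push. Stack: bdcbdcdbc
Final stack: "bdcbdcdbc" (length 9)

9


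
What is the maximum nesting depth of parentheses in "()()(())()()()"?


Input: "()()(())()()()"
Tracking depth:
  Position 0 '(': depth becomes 1
  Position 1 ')': depth becomes 0
  Position 2 '(': depth becomes 1
  Position 3 ')': depth becomes 0
  Position 4 '(': depth becomes 1
  Position 5 '(': depth becomes 2
  Position 6 ')': depth becomes 1
  Position 7 ')': depth becomes 0
  Position 8 '(': depth becomes 1
  Position 9 ')': depth becomes 0
  Position 10 '(': depth becomes 1
  Position 11 ')': depth becomes 0
  Position 12 '(': depth becomes 1
  Position 13 ')': depth becomes 0
Maximum depth reached: 2

2


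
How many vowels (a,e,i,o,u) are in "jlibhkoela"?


Input: jlibhkoela
Checking each character:
  'j' at position 0: consonant
  'l' at position 1: consonant
  'i' at position 2: vowel (running total: 1)
  'b' at position 3: consonant
  'h' at position 4: consonant
  'k' at position 5: consonant
  'o' at position 6: vowel (running total: 2)
  'e' at position 7: vowel (running total: 3)
  'l' at position 8: consonant
  'a' at position 9: vowel (running total: 4)
Total vowels: 4

4


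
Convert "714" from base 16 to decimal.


Input: "714" in base 16
Positional expansion:
  Digit '7' (value 7) x 16^2 = 1792
  Digit '1' (value 1) x 16^1 = 16
  Digit '4' (value 4) x 16^0 = 4
Sum = 1812

1812


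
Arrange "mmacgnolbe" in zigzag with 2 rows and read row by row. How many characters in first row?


Zigzag "mmacgnolbe" into 2 rows:
Placing characters:
  'm' => row 0
  'm' => row 1
  'a' => row 0
  'c' => row 1
  'g' => row 0
  'n' => row 1
  'o' => row 0
  'l' => row 1
  'b' => row 0
  'e' => row 1
Rows:
  Row 0: "magob"
  Row 1: "mcnle"
First row length: 5

5


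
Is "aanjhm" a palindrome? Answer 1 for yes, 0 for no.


Input: aanjhm
Reversed: mhjnaa
  Compare pos 0 ('a') with pos 5 ('m'): MISMATCH
  Compare pos 1 ('a') with pos 4 ('h'): MISMATCH
  Compare pos 2 ('n') with pos 3 ('j'): MISMATCH
Result: not a palindrome

0


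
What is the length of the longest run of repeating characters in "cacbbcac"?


Input: "cacbbcac"
Scanning for longest run:
  Position 1 ('a'): new char, reset run to 1
  Position 2 ('c'): new char, reset run to 1
  Position 3 ('b'): new char, reset run to 1
  Position 4 ('b'): continues run of 'b', length=2
  Position 5 ('c'): new char, reset run to 1
  Position 6 ('a'): new char, reset run to 1
  Position 7 ('c'): new char, reset run to 1
Longest run: 'b' with length 2

2


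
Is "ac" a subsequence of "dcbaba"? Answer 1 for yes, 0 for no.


Check if "ac" is a subsequence of "dcbaba"
Greedy scan:
  Position 0 ('d'): no match needed
  Position 1 ('c'): no match needed
  Position 2 ('b'): no match needed
  Position 3 ('a'): matches sub[0] = 'a'
  Position 4 ('b'): no match needed
  Position 5 ('a'): no match needed
Only matched 1/2 characters => not a subsequence

0


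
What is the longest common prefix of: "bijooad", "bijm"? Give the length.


Words: bijooad, bijm
  Position 0: all 'b' => match
  Position 1: all 'i' => match
  Position 2: all 'j' => match
  Position 3: ('o', 'm') => mismatch, stop
LCP = "bij" (length 3)

3


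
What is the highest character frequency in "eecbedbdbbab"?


Input: eecbedbdbbab
Character counts:
  'a': 1
  'b': 5
  'c': 1
  'd': 2
  'e': 3
Maximum frequency: 5

5


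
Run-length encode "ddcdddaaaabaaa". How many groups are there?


Input: ddcdddaaaabaaa
Scanning for consecutive runs:
  Group 1: 'd' x 2 (positions 0-1)
  Group 2: 'c' x 1 (positions 2-2)
  Group 3: 'd' x 3 (positions 3-5)
  Group 4: 'a' x 4 (positions 6-9)
  Group 5: 'b' x 1 (positions 10-10)
  Group 6: 'a' x 3 (positions 11-13)
Total groups: 6

6


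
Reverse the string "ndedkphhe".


Input: ndedkphhe
Reading characters right to left:
  Position 8: 'e'
  Position 7: 'h'
  Position 6: 'h'
  Position 5: 'p'
  Position 4: 'k'
  Position 3: 'd'
  Position 2: 'e'
  Position 1: 'd'
  Position 0: 'n'
Reversed: ehhpkdedn

ehhpkdedn


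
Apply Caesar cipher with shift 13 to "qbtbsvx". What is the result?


Caesar cipher: shift "qbtbsvx" by 13
  'q' (pos 16) + 13 = pos 3 = 'd'
  'b' (pos 1) + 13 = pos 14 = 'o'
  't' (pos 19) + 13 = pos 6 = 'g'
  'b' (pos 1) + 13 = pos 14 = 'o'
  's' (pos 18) + 13 = pos 5 = 'f'
  'v' (pos 21) + 13 = pos 8 = 'i'
  'x' (pos 23) + 13 = pos 10 = 'k'
Result: dogofik

dogofik


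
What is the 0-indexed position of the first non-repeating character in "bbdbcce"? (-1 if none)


Input: bbdbcce
Character frequencies:
  'b': 3
  'c': 2
  'd': 1
  'e': 1
Scanning left to right for freq == 1:
  Position 0 ('b'): freq=3, skip
  Position 1 ('b'): freq=3, skip
  Position 2 ('d'): unique! => answer = 2

2


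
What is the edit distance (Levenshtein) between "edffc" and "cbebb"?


Computing edit distance: "edffc" -> "cbebb"
DP table:
           c    b    e    b    b
      0    1    2    3    4    5
  e   1    1    2    2    3    4
  d   2    2    2    3    3    4
  f   3    3    3    3    4    4
  f   4    4    4    4    4    5
  c   5    4    5    5    5    5
Edit distance = dp[5][5] = 5

5


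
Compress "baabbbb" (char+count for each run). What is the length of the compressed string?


Input: baabbbb
Runs:
  'b' x 1 => "b1"
  'a' x 2 => "a2"
  'b' x 4 => "b4"
Compressed: "b1a2b4"
Compressed length: 6

6


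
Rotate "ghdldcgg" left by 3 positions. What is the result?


Input: "ghdldcgg", rotate left by 3
First 3 characters: "ghd"
Remaining characters: "ldcgg"
Concatenate remaining + first: "ldcgg" + "ghd" = "ldcggghd"

ldcggghd


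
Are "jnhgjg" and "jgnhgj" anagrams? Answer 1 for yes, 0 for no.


Strings: "jnhgjg", "jgnhgj"
Sorted first:  gghjjn
Sorted second: gghjjn
Sorted forms match => anagrams

1


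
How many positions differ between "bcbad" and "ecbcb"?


Comparing "bcbad" and "ecbcb" position by position:
  Position 0: 'b' vs 'e' => DIFFER
  Position 1: 'c' vs 'c' => same
  Position 2: 'b' vs 'b' => same
  Position 3: 'a' vs 'c' => DIFFER
  Position 4: 'd' vs 'b' => DIFFER
Positions that differ: 3

3


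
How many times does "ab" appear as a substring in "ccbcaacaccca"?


Searching for "ab" in "ccbcaacaccca"
Scanning each position:
  Position 0: "cc" => no
  Position 1: "cb" => no
  Position 2: "bc" => no
  Position 3: "ca" => no
  Position 4: "aa" => no
  Position 5: "ac" => no
  Position 6: "ca" => no
  Position 7: "ac" => no
  Position 8: "cc" => no
  Position 9: "cc" => no
  Position 10: "ca" => no
Total occurrences: 0

0


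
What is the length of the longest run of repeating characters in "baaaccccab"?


Input: "baaaccccab"
Scanning for longest run:
  Position 1 ('a'): new char, reset run to 1
  Position 2 ('a'): continues run of 'a', length=2
  Position 3 ('a'): continues run of 'a', length=3
  Position 4 ('c'): new char, reset run to 1
  Position 5 ('c'): continues run of 'c', length=2
  Position 6 ('c'): continues run of 'c', length=3
  Position 7 ('c'): continues run of 'c', length=4
  Position 8 ('a'): new char, reset run to 1
  Position 9 ('b'): new char, reset run to 1
Longest run: 'c' with length 4

4


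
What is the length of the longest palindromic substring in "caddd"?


Input: "caddd"
Checking substrings for palindromes:
  [2:5] "ddd" (len 3) => palindrome
  [2:4] "dd" (len 2) => palindrome
  [3:5] "dd" (len 2) => palindrome
Longest palindromic substring: "ddd" with length 3

3


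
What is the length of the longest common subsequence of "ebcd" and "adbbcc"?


LCS of "ebcd" and "adbbcc"
DP table:
           a    d    b    b    c    c
      0    0    0    0    0    0    0
  e   0    0    0    0    0    0    0
  b   0    0    0    1    1    1    1
  c   0    0    0    1    1    2    2
  d   0    0    1    1    1    2    2
LCS length = dp[4][6] = 2

2


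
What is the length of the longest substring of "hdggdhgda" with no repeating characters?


Input: "hdggdhgda"
Sliding window (track last position of each char):
  Position 0 ('h'): window [0,0] length 1 -- new best
  Position 1 ('d'): window [0,1] length 2 -- new best
  Position 2 ('g'): window [0,2] length 3 -- new best
  Position 3 ('g'): repeat (last at 2), move window start to 3
  Position 3 ('g'): window [3,3] length 1
  Position 4 ('d'): window [3,4] length 2
  Position 5 ('h'): window [3,5] length 3
  Position 6 ('g'): repeat (last at 3), move window start to 4
  Position 6 ('g'): window [4,6] length 3
  Position 7 ('d'): repeat (last at 4), move window start to 5
  Position 7 ('d'): window [5,7] length 3
  Position 8 ('a'): window [5,8] length 4 -- new best
Longest substring with no repeats: "hgda" with length 4

4


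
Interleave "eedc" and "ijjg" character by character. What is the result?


Interleaving "eedc" and "ijjg":
  Position 0: 'e' from first, 'i' from second => "ei"
  Position 1: 'e' from first, 'j' from second => "ej"
  Position 2: 'd' from first, 'j' from second => "dj"
  Position 3: 'c' from first, 'g' from second => "cg"
Result: eiejdjcg

eiejdjcg


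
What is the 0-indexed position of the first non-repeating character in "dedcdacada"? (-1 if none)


Input: dedcdacada
Character frequencies:
  'a': 3
  'c': 2
  'd': 4
  'e': 1
Scanning left to right for freq == 1:
  Position 0 ('d'): freq=4, skip
  Position 1 ('e'): unique! => answer = 1

1


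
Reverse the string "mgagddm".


Input: mgagddm
Reading characters right to left:
  Position 6: 'm'
  Position 5: 'd'
  Position 4: 'd'
  Position 3: 'g'
  Position 2: 'a'
  Position 1: 'g'
  Position 0: 'm'
Reversed: mddgagm

mddgagm


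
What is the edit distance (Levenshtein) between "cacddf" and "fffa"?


Computing edit distance: "cacddf" -> "fffa"
DP table:
           f    f    f    a
      0    1    2    3    4
  c   1    1    2    3    4
  a   2    2    2    3    3
  c   3    3    3    3    4
  d   4    4    4    4    4
  d   5    5    5    5    5
  f   6    5    5    5    6
Edit distance = dp[6][4] = 6

6


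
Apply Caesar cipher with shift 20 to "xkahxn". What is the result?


Caesar cipher: shift "xkahxn" by 20
  'x' (pos 23) + 20 = pos 17 = 'r'
  'k' (pos 10) + 20 = pos 4 = 'e'
  'a' (pos 0) + 20 = pos 20 = 'u'
  'h' (pos 7) + 20 = pos 1 = 'b'
  'x' (pos 23) + 20 = pos 17 = 'r'
  'n' (pos 13) + 20 = pos 7 = 'h'
Result: reubrh

reubrh


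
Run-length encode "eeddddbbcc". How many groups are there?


Input: eeddddbbcc
Scanning for consecutive runs:
  Group 1: 'e' x 2 (positions 0-1)
  Group 2: 'd' x 4 (positions 2-5)
  Group 3: 'b' x 2 (positions 6-7)
  Group 4: 'c' x 2 (positions 8-9)
Total groups: 4

4


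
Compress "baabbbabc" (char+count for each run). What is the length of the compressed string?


Input: baabbbabc
Runs:
  'b' x 1 => "b1"
  'a' x 2 => "a2"
  'b' x 3 => "b3"
  'a' x 1 => "a1"
  'b' x 1 => "b1"
  'c' x 1 => "c1"
Compressed: "b1a2b3a1b1c1"
Compressed length: 12

12


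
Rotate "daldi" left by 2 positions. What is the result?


Input: "daldi", rotate left by 2
First 2 characters: "da"
Remaining characters: "ldi"
Concatenate remaining + first: "ldi" + "da" = "ldida"

ldida


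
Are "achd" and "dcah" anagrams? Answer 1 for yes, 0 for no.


Strings: "achd", "dcah"
Sorted first:  acdh
Sorted second: acdh
Sorted forms match => anagrams

1


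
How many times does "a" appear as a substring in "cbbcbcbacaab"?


Searching for "a" in "cbbcbcbacaab"
Scanning each position:
  Position 0: "c" => no
  Position 1: "b" => no
  Position 2: "b" => no
  Position 3: "c" => no
  Position 4: "b" => no
  Position 5: "c" => no
  Position 6: "b" => no
  Position 7: "a" => MATCH
  Position 8: "c" => no
  Position 9: "a" => MATCH
  Position 10: "a" => MATCH
  Position 11: "b" => no
Total occurrences: 3

3


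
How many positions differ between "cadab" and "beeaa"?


Comparing "cadab" and "beeaa" position by position:
  Position 0: 'c' vs 'b' => DIFFER
  Position 1: 'a' vs 'e' => DIFFER
  Position 2: 'd' vs 'e' => DIFFER
  Position 3: 'a' vs 'a' => same
  Position 4: 'b' vs 'a' => DIFFER
Positions that differ: 4

4


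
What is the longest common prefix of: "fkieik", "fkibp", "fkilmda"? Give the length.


Words: fkieik, fkibp, fkilmda
  Position 0: all 'f' => match
  Position 1: all 'k' => match
  Position 2: all 'i' => match
  Position 3: ('e', 'b', 'l') => mismatch, stop
LCP = "fki" (length 3)

3


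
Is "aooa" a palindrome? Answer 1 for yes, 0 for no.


Input: aooa
Reversed: aooa
  Compare pos 0 ('a') with pos 3 ('a'): match
  Compare pos 1 ('o') with pos 2 ('o'): match
Result: palindrome

1


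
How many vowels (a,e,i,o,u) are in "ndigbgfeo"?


Input: ndigbgfeo
Checking each character:
  'n' at position 0: consonant
  'd' at position 1: consonant
  'i' at position 2: vowel (running total: 1)
  'g' at position 3: consonant
  'b' at position 4: consonant
  'g' at position 5: consonant
  'f' at position 6: consonant
  'e' at position 7: vowel (running total: 2)
  'o' at position 8: vowel (running total: 3)
Total vowels: 3

3


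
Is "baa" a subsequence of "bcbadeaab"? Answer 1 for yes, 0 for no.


Check if "baa" is a subsequence of "bcbadeaab"
Greedy scan:
  Position 0 ('b'): matches sub[0] = 'b'
  Position 1 ('c'): no match needed
  Position 2 ('b'): no match needed
  Position 3 ('a'): matches sub[1] = 'a'
  Position 4 ('d'): no match needed
  Position 5 ('e'): no match needed
  Position 6 ('a'): matches sub[2] = 'a'
  Position 7 ('a'): no match needed
  Position 8 ('b'): no match needed
All 3 characters matched => is a subsequence

1


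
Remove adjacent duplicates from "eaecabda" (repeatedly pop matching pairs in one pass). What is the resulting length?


Input: eaecabda
Stack-based adjacent duplicate removal:
  Read 'e': push. Stack: e
  Read 'a': push. Stack: ea
  Read 'e': push. Stack: eae
  Read 'c': push. Stack: eaec
  Read 'a': push. Stack: eaeca
  Read 'b': push. Stack: eaecab
  Read 'd': push. Stack: eaecabd
  Read 'a': push. Stack: eaecabda
Final stack: "eaecabda" (length 8)

8


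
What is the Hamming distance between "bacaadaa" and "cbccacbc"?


Comparing "bacaadaa" and "cbccacbc" position by position:
  Position 0: 'b' vs 'c' => differ
  Position 1: 'a' vs 'b' => differ
  Position 2: 'c' vs 'c' => same
  Position 3: 'a' vs 'c' => differ
  Position 4: 'a' vs 'a' => same
  Position 5: 'd' vs 'c' => differ
  Position 6: 'a' vs 'b' => differ
  Position 7: 'a' vs 'c' => differ
Total differences (Hamming distance): 6

6


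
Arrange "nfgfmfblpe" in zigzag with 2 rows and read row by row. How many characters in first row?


Zigzag "nfgfmfblpe" into 2 rows:
Placing characters:
  'n' => row 0
  'f' => row 1
  'g' => row 0
  'f' => row 1
  'm' => row 0
  'f' => row 1
  'b' => row 0
  'l' => row 1
  'p' => row 0
  'e' => row 1
Rows:
  Row 0: "ngmbp"
  Row 1: "fffle"
First row length: 5

5


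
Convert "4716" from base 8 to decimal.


Input: "4716" in base 8
Positional expansion:
  Digit '4' (value 4) x 8^3 = 2048
  Digit '7' (value 7) x 8^2 = 448
  Digit '1' (value 1) x 8^1 = 8
  Digit '6' (value 6) x 8^0 = 6
Sum = 2510

2510


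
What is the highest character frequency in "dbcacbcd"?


Input: dbcacbcd
Character counts:
  'a': 1
  'b': 2
  'c': 3
  'd': 2
Maximum frequency: 3

3


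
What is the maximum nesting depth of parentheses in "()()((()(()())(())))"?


Input: "()()((()(()())(())))"
Tracking depth:
  Position 0 '(': depth becomes 1
  Position 1 ')': depth becomes 0
  Position 2 '(': depth becomes 1
  Position 3 ')': depth becomes 0
  Position 4 '(': depth becomes 1
  Position 5 '(': depth becomes 2
  Position 6 '(': depth becomes 3
  Position 7 ')': depth becomes 2
  Position 8 '(': depth becomes 3
  Position 9 '(': depth becomes 4
  Position 10 ')': depth becomes 3
  Position 11 '(': depth becomes 4
  Position 12 ')': depth becomes 3
  Position 13 ')': depth becomes 2
  Position 14 '(': depth becomes 3
  Position 15 '(': depth becomes 4
  Position 16 ')': depth becomes 3
  Position 17 ')': depth becomes 2
  Position 18 ')': depth becomes 1
  Position 19 ')': depth becomes 0
Maximum depth reached: 4

4


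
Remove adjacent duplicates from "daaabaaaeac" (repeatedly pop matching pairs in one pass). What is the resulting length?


Input: daaabaaaeac
Stack-based adjacent duplicate removal:
  Read 'd': push. Stack: d
  Read 'a': push. Stack: da
  Read 'a': matches stack top 'a' => pop. Stack: d
  Read 'a': push. Stack: da
  Read 'b': push. Stack: dab
  Read 'a': push. Stack: daba
  Read 'a': matches stack top 'a' => pop. Stack: dab
  Read 'a': push. Stack: daba
  Read 'e': push. Stack: dabae
  Read 'a': push. Stack: dabaea
  Read 'c': push. Stack: dabaeac
Final stack: "dabaeac" (length 7)

7


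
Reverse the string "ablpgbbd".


Input: ablpgbbd
Reading characters right to left:
  Position 7: 'd'
  Position 6: 'b'
  Position 5: 'b'
  Position 4: 'g'
  Position 3: 'p'
  Position 2: 'l'
  Position 1: 'b'
  Position 0: 'a'
Reversed: dbbgplba

dbbgplba


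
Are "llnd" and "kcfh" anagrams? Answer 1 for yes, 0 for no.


Strings: "llnd", "kcfh"
Sorted first:  dlln
Sorted second: cfhk
Differ at position 0: 'd' vs 'c' => not anagrams

0


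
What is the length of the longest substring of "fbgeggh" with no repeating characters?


Input: "fbgeggh"
Sliding window (track last position of each char):
  Position 0 ('f'): window [0,0] length 1 -- new best
  Position 1 ('b'): window [0,1] length 2 -- new best
  Position 2 ('g'): window [0,2] length 3 -- new best
  Position 3 ('e'): window [0,3] length 4 -- new best
  Position 4 ('g'): repeat (last at 2), move window start to 3
  Position 4 ('g'): window [3,4] length 2
  Position 5 ('g'): repeat (last at 4), move window start to 5
  Position 5 ('g'): window [5,5] length 1
  Position 6 ('h'): window [5,6] length 2
Longest substring with no repeats: "fbge" with length 4

4


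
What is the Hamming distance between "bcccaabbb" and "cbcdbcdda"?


Comparing "bcccaabbb" and "cbcdbcdda" position by position:
  Position 0: 'b' vs 'c' => differ
  Position 1: 'c' vs 'b' => differ
  Position 2: 'c' vs 'c' => same
  Position 3: 'c' vs 'd' => differ
  Position 4: 'a' vs 'b' => differ
  Position 5: 'a' vs 'c' => differ
  Position 6: 'b' vs 'd' => differ
  Position 7: 'b' vs 'd' => differ
  Position 8: 'b' vs 'a' => differ
Total differences (Hamming distance): 8

8


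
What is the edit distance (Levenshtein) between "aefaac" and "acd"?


Computing edit distance: "aefaac" -> "acd"
DP table:
           a    c    d
      0    1    2    3
  a   1    0    1    2
  e   2    1    1    2
  f   3    2    2    2
  a   4    3    3    3
  a   5    4    4    4
  c   6    5    4    5
Edit distance = dp[6][3] = 5

5


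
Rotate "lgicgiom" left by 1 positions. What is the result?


Input: "lgicgiom", rotate left by 1
First 1 characters: "l"
Remaining characters: "gicgiom"
Concatenate remaining + first: "gicgiom" + "l" = "gicgioml"

gicgioml


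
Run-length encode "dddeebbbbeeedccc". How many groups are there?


Input: dddeebbbbeeedccc
Scanning for consecutive runs:
  Group 1: 'd' x 3 (positions 0-2)
  Group 2: 'e' x 2 (positions 3-4)
  Group 3: 'b' x 4 (positions 5-8)
  Group 4: 'e' x 3 (positions 9-11)
  Group 5: 'd' x 1 (positions 12-12)
  Group 6: 'c' x 3 (positions 13-15)
Total groups: 6

6


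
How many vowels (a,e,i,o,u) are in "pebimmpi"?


Input: pebimmpi
Checking each character:
  'p' at position 0: consonant
  'e' at position 1: vowel (running total: 1)
  'b' at position 2: consonant
  'i' at position 3: vowel (running total: 2)
  'm' at position 4: consonant
  'm' at position 5: consonant
  'p' at position 6: consonant
  'i' at position 7: vowel (running total: 3)
Total vowels: 3

3


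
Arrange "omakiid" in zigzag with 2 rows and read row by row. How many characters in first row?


Zigzag "omakiid" into 2 rows:
Placing characters:
  'o' => row 0
  'm' => row 1
  'a' => row 0
  'k' => row 1
  'i' => row 0
  'i' => row 1
  'd' => row 0
Rows:
  Row 0: "oaid"
  Row 1: "mki"
First row length: 4

4


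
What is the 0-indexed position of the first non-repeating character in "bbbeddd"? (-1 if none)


Input: bbbeddd
Character frequencies:
  'b': 3
  'd': 3
  'e': 1
Scanning left to right for freq == 1:
  Position 0 ('b'): freq=3, skip
  Position 1 ('b'): freq=3, skip
  Position 2 ('b'): freq=3, skip
  Position 3 ('e'): unique! => answer = 3

3


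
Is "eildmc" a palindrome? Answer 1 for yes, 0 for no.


Input: eildmc
Reversed: cmdlie
  Compare pos 0 ('e') with pos 5 ('c'): MISMATCH
  Compare pos 1 ('i') with pos 4 ('m'): MISMATCH
  Compare pos 2 ('l') with pos 3 ('d'): MISMATCH
Result: not a palindrome

0


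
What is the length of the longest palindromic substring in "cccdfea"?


Input: "cccdfea"
Checking substrings for palindromes:
  [0:3] "ccc" (len 3) => palindrome
  [0:2] "cc" (len 2) => palindrome
  [1:3] "cc" (len 2) => palindrome
Longest palindromic substring: "ccc" with length 3

3


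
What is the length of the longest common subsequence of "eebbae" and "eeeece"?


LCS of "eebbae" and "eeeece"
DP table:
           e    e    e    e    c    e
      0    0    0    0    0    0    0
  e   0    1    1    1    1    1    1
  e   0    1    2    2    2    2    2
  b   0    1    2    2    2    2    2
  b   0    1    2    2    2    2    2
  a   0    1    2    2    2    2    2
  e   0    1    2    3    3    3    3
LCS length = dp[6][6] = 3

3


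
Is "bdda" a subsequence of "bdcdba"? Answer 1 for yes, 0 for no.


Check if "bdda" is a subsequence of "bdcdba"
Greedy scan:
  Position 0 ('b'): matches sub[0] = 'b'
  Position 1 ('d'): matches sub[1] = 'd'
  Position 2 ('c'): no match needed
  Position 3 ('d'): matches sub[2] = 'd'
  Position 4 ('b'): no match needed
  Position 5 ('a'): matches sub[3] = 'a'
All 4 characters matched => is a subsequence

1


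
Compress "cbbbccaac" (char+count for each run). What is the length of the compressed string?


Input: cbbbccaac
Runs:
  'c' x 1 => "c1"
  'b' x 3 => "b3"
  'c' x 2 => "c2"
  'a' x 2 => "a2"
  'c' x 1 => "c1"
Compressed: "c1b3c2a2c1"
Compressed length: 10

10


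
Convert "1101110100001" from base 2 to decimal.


Input: "1101110100001" in base 2
Positional expansion:
  Digit '1' (value 1) x 2^12 = 4096
  Digit '1' (value 1) x 2^11 = 2048
  Digit '0' (value 0) x 2^10 = 0
  Digit '1' (value 1) x 2^9 = 512
  Digit '1' (value 1) x 2^8 = 256
  Digit '1' (value 1) x 2^7 = 128
  Digit '0' (value 0) x 2^6 = 0
  Digit '1' (value 1) x 2^5 = 32
  Digit '0' (value 0) x 2^4 = 0
  Digit '0' (value 0) x 2^3 = 0
  Digit '0' (value 0) x 2^2 = 0
  Digit '0' (value 0) x 2^1 = 0
  Digit '1' (value 1) x 2^0 = 1
Sum = 7073

7073


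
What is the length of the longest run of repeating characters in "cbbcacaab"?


Input: "cbbcacaab"
Scanning for longest run:
  Position 1 ('b'): new char, reset run to 1
  Position 2 ('b'): continues run of 'b', length=2
  Position 3 ('c'): new char, reset run to 1
  Position 4 ('a'): new char, reset run to 1
  Position 5 ('c'): new char, reset run to 1
  Position 6 ('a'): new char, reset run to 1
  Position 7 ('a'): continues run of 'a', length=2
  Position 8 ('b'): new char, reset run to 1
Longest run: 'b' with length 2

2


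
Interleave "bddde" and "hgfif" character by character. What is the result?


Interleaving "bddde" and "hgfif":
  Position 0: 'b' from first, 'h' from second => "bh"
  Position 1: 'd' from first, 'g' from second => "dg"
  Position 2: 'd' from first, 'f' from second => "df"
  Position 3: 'd' from first, 'i' from second => "di"
  Position 4: 'e' from first, 'f' from second => "ef"
Result: bhdgdfdief

bhdgdfdief


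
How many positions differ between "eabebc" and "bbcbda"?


Comparing "eabebc" and "bbcbda" position by position:
  Position 0: 'e' vs 'b' => DIFFER
  Position 1: 'a' vs 'b' => DIFFER
  Position 2: 'b' vs 'c' => DIFFER
  Position 3: 'e' vs 'b' => DIFFER
  Position 4: 'b' vs 'd' => DIFFER
  Position 5: 'c' vs 'a' => DIFFER
Positions that differ: 6

6


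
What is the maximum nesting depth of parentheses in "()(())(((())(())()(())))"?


Input: "()(())(((())(())()(())))"
Tracking depth:
  Position 0 '(': depth becomes 1
  Position 1 ')': depth becomes 0
  Position 2 '(': depth becomes 1
  Position 3 '(': depth becomes 2
  Position 4 ')': depth becomes 1
  Position 5 ')': depth becomes 0
  Position 6 '(': depth becomes 1
  Position 7 '(': depth becomes 2
  Position 8 '(': depth becomes 3
  Position 9 '(': depth becomes 4
  Position 10 ')': depth becomes 3
  Position 11 ')': depth becomes 2
  Position 12 '(': depth becomes 3
  Position 13 '(': depth becomes 4
  Position 14 ')': depth becomes 3
  Position 15 ')': depth becomes 2
  Position 16 '(': depth becomes 3
  Position 17 ')': depth becomes 2
  Position 18 '(': depth becomes 3
  Position 19 '(': depth becomes 4
  Position 20 ')': depth becomes 3
  Position 21 ')': depth becomes 2
  Position 22 ')': depth becomes 1
  Position 23 ')': depth becomes 0
Maximum depth reached: 4

4


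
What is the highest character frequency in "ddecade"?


Input: ddecade
Character counts:
  'a': 1
  'c': 1
  'd': 3
  'e': 2
Maximum frequency: 3

3


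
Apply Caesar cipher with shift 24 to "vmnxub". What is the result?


Caesar cipher: shift "vmnxub" by 24
  'v' (pos 21) + 24 = pos 19 = 't'
  'm' (pos 12) + 24 = pos 10 = 'k'
  'n' (pos 13) + 24 = pos 11 = 'l'
  'x' (pos 23) + 24 = pos 21 = 'v'
  'u' (pos 20) + 24 = pos 18 = 's'
  'b' (pos 1) + 24 = pos 25 = 'z'
Result: tklvsz

tklvsz


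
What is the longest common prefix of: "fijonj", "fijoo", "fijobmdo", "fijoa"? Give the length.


Words: fijonj, fijoo, fijobmdo, fijoa
  Position 0: all 'f' => match
  Position 1: all 'i' => match
  Position 2: all 'j' => match
  Position 3: all 'o' => match
  Position 4: ('n', 'o', 'b', 'a') => mismatch, stop
LCP = "fijo" (length 4)

4


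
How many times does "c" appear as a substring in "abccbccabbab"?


Searching for "c" in "abccbccabbab"
Scanning each position:
  Position 0: "a" => no
  Position 1: "b" => no
  Position 2: "c" => MATCH
  Position 3: "c" => MATCH
  Position 4: "b" => no
  Position 5: "c" => MATCH
  Position 6: "c" => MATCH
  Position 7: "a" => no
  Position 8: "b" => no
  Position 9: "b" => no
  Position 10: "a" => no
  Position 11: "b" => no
Total occurrences: 4

4


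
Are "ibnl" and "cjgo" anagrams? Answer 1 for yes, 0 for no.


Strings: "ibnl", "cjgo"
Sorted first:  biln
Sorted second: cgjo
Differ at position 0: 'b' vs 'c' => not anagrams

0


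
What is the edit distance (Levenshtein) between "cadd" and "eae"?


Computing edit distance: "cadd" -> "eae"
DP table:
           e    a    e
      0    1    2    3
  c   1    1    2    3
  a   2    2    1    2
  d   3    3    2    2
  d   4    4    3    3
Edit distance = dp[4][3] = 3

3


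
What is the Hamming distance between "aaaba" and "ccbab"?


Comparing "aaaba" and "ccbab" position by position:
  Position 0: 'a' vs 'c' => differ
  Position 1: 'a' vs 'c' => differ
  Position 2: 'a' vs 'b' => differ
  Position 3: 'b' vs 'a' => differ
  Position 4: 'a' vs 'b' => differ
Total differences (Hamming distance): 5

5


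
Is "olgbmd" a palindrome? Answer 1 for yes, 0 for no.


Input: olgbmd
Reversed: dmbglo
  Compare pos 0 ('o') with pos 5 ('d'): MISMATCH
  Compare pos 1 ('l') with pos 4 ('m'): MISMATCH
  Compare pos 2 ('g') with pos 3 ('b'): MISMATCH
Result: not a palindrome

0


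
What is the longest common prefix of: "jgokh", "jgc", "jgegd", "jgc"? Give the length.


Words: jgokh, jgc, jgegd, jgc
  Position 0: all 'j' => match
  Position 1: all 'g' => match
  Position 2: ('o', 'c', 'e', 'c') => mismatch, stop
LCP = "jg" (length 2)

2


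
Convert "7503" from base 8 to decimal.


Input: "7503" in base 8
Positional expansion:
  Digit '7' (value 7) x 8^3 = 3584
  Digit '5' (value 5) x 8^2 = 320
  Digit '0' (value 0) x 8^1 = 0
  Digit '3' (value 3) x 8^0 = 3
Sum = 3907

3907


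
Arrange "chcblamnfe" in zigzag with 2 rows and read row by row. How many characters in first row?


Zigzag "chcblamnfe" into 2 rows:
Placing characters:
  'c' => row 0
  'h' => row 1
  'c' => row 0
  'b' => row 1
  'l' => row 0
  'a' => row 1
  'm' => row 0
  'n' => row 1
  'f' => row 0
  'e' => row 1
Rows:
  Row 0: "cclmf"
  Row 1: "hbane"
First row length: 5

5


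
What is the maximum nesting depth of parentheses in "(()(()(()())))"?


Input: "(()(()(()())))"
Tracking depth:
  Position 0 '(': depth becomes 1
  Position 1 '(': depth becomes 2
  Position 2 ')': depth becomes 1
  Position 3 '(': depth becomes 2
  Position 4 '(': depth becomes 3
  Position 5 ')': depth becomes 2
  Position 6 '(': depth becomes 3
  Position 7 '(': depth becomes 4
  Position 8 ')': depth becomes 3
  Position 9 '(': depth becomes 4
  Position 10 ')': depth becomes 3
  Position 11 ')': depth becomes 2
  Position 12 ')': depth becomes 1
  Position 13 ')': depth becomes 0
Maximum depth reached: 4

4


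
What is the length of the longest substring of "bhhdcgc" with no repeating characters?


Input: "bhhdcgc"
Sliding window (track last position of each char):
  Position 0 ('b'): window [0,0] length 1 -- new best
  Position 1 ('h'): window [0,1] length 2 -- new best
  Position 2 ('h'): repeat (last at 1), move window start to 2
  Position 2 ('h'): window [2,2] length 1
  Position 3 ('d'): window [2,3] length 2
  Position 4 ('c'): window [2,4] length 3 -- new best
  Position 5 ('g'): window [2,5] length 4 -- new best
  Position 6 ('c'): repeat (last at 4), move window start to 5
  Position 6 ('c'): window [5,6] length 2
Longest substring with no repeats: "hdcg" with length 4

4


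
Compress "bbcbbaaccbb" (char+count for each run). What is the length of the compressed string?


Input: bbcbbaaccbb
Runs:
  'b' x 2 => "b2"
  'c' x 1 => "c1"
  'b' x 2 => "b2"
  'a' x 2 => "a2"
  'c' x 2 => "c2"
  'b' x 2 => "b2"
Compressed: "b2c1b2a2c2b2"
Compressed length: 12

12


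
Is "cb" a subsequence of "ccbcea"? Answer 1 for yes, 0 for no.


Check if "cb" is a subsequence of "ccbcea"
Greedy scan:
  Position 0 ('c'): matches sub[0] = 'c'
  Position 1 ('c'): no match needed
  Position 2 ('b'): matches sub[1] = 'b'
  Position 3 ('c'): no match needed
  Position 4 ('e'): no match needed
  Position 5 ('a'): no match needed
All 2 characters matched => is a subsequence

1


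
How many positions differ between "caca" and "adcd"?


Comparing "caca" and "adcd" position by position:
  Position 0: 'c' vs 'a' => DIFFER
  Position 1: 'a' vs 'd' => DIFFER
  Position 2: 'c' vs 'c' => same
  Position 3: 'a' vs 'd' => DIFFER
Positions that differ: 3

3


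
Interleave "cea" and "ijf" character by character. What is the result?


Interleaving "cea" and "ijf":
  Position 0: 'c' from first, 'i' from second => "ci"
  Position 1: 'e' from first, 'j' from second => "ej"
  Position 2: 'a' from first, 'f' from second => "af"
Result: ciejaf

ciejaf


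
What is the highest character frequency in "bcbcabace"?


Input: bcbcabace
Character counts:
  'a': 2
  'b': 3
  'c': 3
  'e': 1
Maximum frequency: 3

3


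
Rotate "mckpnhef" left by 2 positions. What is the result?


Input: "mckpnhef", rotate left by 2
First 2 characters: "mc"
Remaining characters: "kpnhef"
Concatenate remaining + first: "kpnhef" + "mc" = "kpnhefmc"

kpnhefmc


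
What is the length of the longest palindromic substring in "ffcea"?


Input: "ffcea"
Checking substrings for palindromes:
  [0:2] "ff" (len 2) => palindrome
Longest palindromic substring: "ff" with length 2

2


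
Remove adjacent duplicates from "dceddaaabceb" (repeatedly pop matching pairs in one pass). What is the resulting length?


Input: dceddaaabceb
Stack-based adjacent duplicate removal:
  Read 'd': push. Stack: d
  Read 'c': push. Stack: dc
  Read 'e': push. Stack: dce
  Read 'd': push. Stack: dced
  Read 'd': matches stack top 'd' => pop. Stack: dce
  Read 'a': push. Stack: dcea
  Read 'a': matches stack top 'a' => pop. Stack: dce
  Read 'a': push. Stack: dcea
  Read 'b': push. Stack: dceab
  Read 'c': push. Stack: dceabc
  Read 'e': push. Stack: dceabce
  Read 'b': push. Stack: dceabceb
Final stack: "dceabceb" (length 8)

8


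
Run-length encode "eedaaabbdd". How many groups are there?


Input: eedaaabbdd
Scanning for consecutive runs:
  Group 1: 'e' x 2 (positions 0-1)
  Group 2: 'd' x 1 (positions 2-2)
  Group 3: 'a' x 3 (positions 3-5)
  Group 4: 'b' x 2 (positions 6-7)
  Group 5: 'd' x 2 (positions 8-9)
Total groups: 5

5


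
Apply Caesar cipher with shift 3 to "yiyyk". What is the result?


Caesar cipher: shift "yiyyk" by 3
  'y' (pos 24) + 3 = pos 1 = 'b'
  'i' (pos 8) + 3 = pos 11 = 'l'
  'y' (pos 24) + 3 = pos 1 = 'b'
  'y' (pos 24) + 3 = pos 1 = 'b'
  'k' (pos 10) + 3 = pos 13 = 'n'
Result: blbbn

blbbn


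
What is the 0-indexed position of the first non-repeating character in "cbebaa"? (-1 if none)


Input: cbebaa
Character frequencies:
  'a': 2
  'b': 2
  'c': 1
  'e': 1
Scanning left to right for freq == 1:
  Position 0 ('c'): unique! => answer = 0

0


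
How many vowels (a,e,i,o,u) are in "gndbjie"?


Input: gndbjie
Checking each character:
  'g' at position 0: consonant
  'n' at position 1: consonant
  'd' at position 2: consonant
  'b' at position 3: consonant
  'j' at position 4: consonant
  'i' at position 5: vowel (running total: 1)
  'e' at position 6: vowel (running total: 2)
Total vowels: 2

2


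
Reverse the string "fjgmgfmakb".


Input: fjgmgfmakb
Reading characters right to left:
  Position 9: 'b'
  Position 8: 'k'
  Position 7: 'a'
  Position 6: 'm'
  Position 5: 'f'
  Position 4: 'g'
  Position 3: 'm'
  Position 2: 'g'
  Position 1: 'j'
  Position 0: 'f'
Reversed: bkamfgmgjf

bkamfgmgjf


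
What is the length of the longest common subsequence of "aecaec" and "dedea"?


LCS of "aecaec" and "dedea"
DP table:
           d    e    d    e    a
      0    0    0    0    0    0
  a   0    0    0    0    0    1
  e   0    0    1    1    1    1
  c   0    0    1    1    1    1
  a   0    0    1    1    1    2
  e   0    0    1    1    2    2
  c   0    0    1    1    2    2
LCS length = dp[6][5] = 2

2


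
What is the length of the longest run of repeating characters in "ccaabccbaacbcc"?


Input: "ccaabccbaacbcc"
Scanning for longest run:
  Position 1 ('c'): continues run of 'c', length=2
  Position 2 ('a'): new char, reset run to 1
  Position 3 ('a'): continues run of 'a', length=2
  Position 4 ('b'): new char, reset run to 1
  Position 5 ('c'): new char, reset run to 1
  Position 6 ('c'): continues run of 'c', length=2
  Position 7 ('b'): new char, reset run to 1
  Position 8 ('a'): new char, reset run to 1
  Position 9 ('a'): continues run of 'a', length=2
  Position 10 ('c'): new char, reset run to 1
  Position 11 ('b'): new char, reset run to 1
  Position 12 ('c'): new char, reset run to 1
  Position 13 ('c'): continues run of 'c', length=2
Longest run: 'c' with length 2

2


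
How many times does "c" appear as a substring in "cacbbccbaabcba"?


Searching for "c" in "cacbbccbaabcba"
Scanning each position:
  Position 0: "c" => MATCH
  Position 1: "a" => no
  Position 2: "c" => MATCH
  Position 3: "b" => no
  Position 4: "b" => no
  Position 5: "c" => MATCH
  Position 6: "c" => MATCH
  Position 7: "b" => no
  Position 8: "a" => no
  Position 9: "a" => no
  Position 10: "b" => no
  Position 11: "c" => MATCH
  Position 12: "b" => no
  Position 13: "a" => no
Total occurrences: 5

5


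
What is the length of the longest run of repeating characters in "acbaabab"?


Input: "acbaabab"
Scanning for longest run:
  Position 1 ('c'): new char, reset run to 1
  Position 2 ('b'): new char, reset run to 1
  Position 3 ('a'): new char, reset run to 1
  Position 4 ('a'): continues run of 'a', length=2
  Position 5 ('b'): new char, reset run to 1
  Position 6 ('a'): new char, reset run to 1
  Position 7 ('b'): new char, reset run to 1
Longest run: 'a' with length 2

2


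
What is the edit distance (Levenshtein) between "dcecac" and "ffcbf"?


Computing edit distance: "dcecac" -> "ffcbf"
DP table:
           f    f    c    b    f
      0    1    2    3    4    5
  d   1    1    2    3    4    5
  c   2    2    2    2    3    4
  e   3    3    3    3    3    4
  c   4    4    4    3    4    4
  a   5    5    5    4    4    5
  c   6    6    6    5    5    5
Edit distance = dp[6][5] = 5

5


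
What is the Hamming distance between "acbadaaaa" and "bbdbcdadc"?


Comparing "acbadaaaa" and "bbdbcdadc" position by position:
  Position 0: 'a' vs 'b' => differ
  Position 1: 'c' vs 'b' => differ
  Position 2: 'b' vs 'd' => differ
  Position 3: 'a' vs 'b' => differ
  Position 4: 'd' vs 'c' => differ
  Position 5: 'a' vs 'd' => differ
  Position 6: 'a' vs 'a' => same
  Position 7: 'a' vs 'd' => differ
  Position 8: 'a' vs 'c' => differ
Total differences (Hamming distance): 8

8


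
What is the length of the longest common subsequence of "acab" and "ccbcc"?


LCS of "acab" and "ccbcc"
DP table:
           c    c    b    c    c
      0    0    0    0    0    0
  a   0    0    0    0    0    0
  c   0    1    1    1    1    1
  a   0    1    1    1    1    1
  b   0    1    1    2    2    2
LCS length = dp[4][5] = 2

2


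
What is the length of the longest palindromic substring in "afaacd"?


Input: "afaacd"
Checking substrings for palindromes:
  [0:3] "afa" (len 3) => palindrome
  [2:4] "aa" (len 2) => palindrome
Longest palindromic substring: "afa" with length 3

3


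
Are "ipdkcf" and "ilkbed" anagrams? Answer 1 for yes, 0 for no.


Strings: "ipdkcf", "ilkbed"
Sorted first:  cdfikp
Sorted second: bdeikl
Differ at position 0: 'c' vs 'b' => not anagrams

0


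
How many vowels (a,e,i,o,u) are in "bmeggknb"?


Input: bmeggknb
Checking each character:
  'b' at position 0: consonant
  'm' at position 1: consonant
  'e' at position 2: vowel (running total: 1)
  'g' at position 3: consonant
  'g' at position 4: consonant
  'k' at position 5: consonant
  'n' at position 6: consonant
  'b' at position 7: consonant
Total vowels: 1

1


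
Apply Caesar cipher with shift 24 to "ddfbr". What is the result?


Caesar cipher: shift "ddfbr" by 24
  'd' (pos 3) + 24 = pos 1 = 'b'
  'd' (pos 3) + 24 = pos 1 = 'b'
  'f' (pos 5) + 24 = pos 3 = 'd'
  'b' (pos 1) + 24 = pos 25 = 'z'
  'r' (pos 17) + 24 = pos 15 = 'p'
Result: bbdzp

bbdzp


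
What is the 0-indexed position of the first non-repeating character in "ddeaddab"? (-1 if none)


Input: ddeaddab
Character frequencies:
  'a': 2
  'b': 1
  'd': 4
  'e': 1
Scanning left to right for freq == 1:
  Position 0 ('d'): freq=4, skip
  Position 1 ('d'): freq=4, skip
  Position 2 ('e'): unique! => answer = 2

2
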